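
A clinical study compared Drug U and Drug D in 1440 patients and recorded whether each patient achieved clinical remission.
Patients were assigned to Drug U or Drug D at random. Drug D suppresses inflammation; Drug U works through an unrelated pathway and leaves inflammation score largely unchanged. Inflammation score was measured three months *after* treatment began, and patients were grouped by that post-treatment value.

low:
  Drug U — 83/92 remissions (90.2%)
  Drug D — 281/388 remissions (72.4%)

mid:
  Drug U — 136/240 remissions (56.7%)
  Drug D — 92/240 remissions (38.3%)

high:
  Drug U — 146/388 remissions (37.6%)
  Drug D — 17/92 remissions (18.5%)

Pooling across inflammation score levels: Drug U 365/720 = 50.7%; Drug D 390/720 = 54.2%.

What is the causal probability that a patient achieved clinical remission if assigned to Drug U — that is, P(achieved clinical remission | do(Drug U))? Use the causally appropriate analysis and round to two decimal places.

0.51

Drug U is higher inside every inflammation score stratum but Drug D is higher in aggregate. Whether to stratify depends on how inflammation score relates to the drug.
Stratifying would compare drugs among patients the drugs themselves sorted into inflammation score groups — a form of selection on an intermediate. The unconditioned pooled rates give the total causal effect.
So P(outcome | do(Drug U)) is just the pooled rate for Drug U: 365/720 = 0.507.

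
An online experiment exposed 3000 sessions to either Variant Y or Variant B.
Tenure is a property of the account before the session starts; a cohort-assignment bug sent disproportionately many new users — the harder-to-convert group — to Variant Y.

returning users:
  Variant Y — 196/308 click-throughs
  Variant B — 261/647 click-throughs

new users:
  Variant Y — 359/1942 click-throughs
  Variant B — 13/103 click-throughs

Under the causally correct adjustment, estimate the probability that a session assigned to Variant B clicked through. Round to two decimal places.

0.21

Nothing the variant does changes user tenure; the imbalance is an allocation artefact. With user tenure also predicting the outcome, the pooled figure is confounded, and the within-stratum comparison is the causal one.
Standardising Variant B to the population user tenure mix: 0.318·261/647 + 0.682·13/103 = 0.214.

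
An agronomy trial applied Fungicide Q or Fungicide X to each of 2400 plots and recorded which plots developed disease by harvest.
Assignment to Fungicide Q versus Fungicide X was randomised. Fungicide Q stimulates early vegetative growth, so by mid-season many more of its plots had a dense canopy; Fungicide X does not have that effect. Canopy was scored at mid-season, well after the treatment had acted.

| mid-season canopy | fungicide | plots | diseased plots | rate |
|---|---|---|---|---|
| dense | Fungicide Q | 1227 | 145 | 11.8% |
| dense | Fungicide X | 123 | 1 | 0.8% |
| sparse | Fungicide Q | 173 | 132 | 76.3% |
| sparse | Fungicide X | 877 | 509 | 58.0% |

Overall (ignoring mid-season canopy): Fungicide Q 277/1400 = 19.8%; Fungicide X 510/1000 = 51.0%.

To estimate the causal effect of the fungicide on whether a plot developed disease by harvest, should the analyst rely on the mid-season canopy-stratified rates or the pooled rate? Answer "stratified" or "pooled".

Mid-season canopy lies on the pathway fungicide → mid-season canopy → outcome, so adjusting for it blocks the indirect effect. For the total causal effect of fungicide, use the unadjusted pooled rates.
Pooled: Fungicide Q 19.8% vs Fungicide X 51.0%; Fungicide Q is lower overall.

pooled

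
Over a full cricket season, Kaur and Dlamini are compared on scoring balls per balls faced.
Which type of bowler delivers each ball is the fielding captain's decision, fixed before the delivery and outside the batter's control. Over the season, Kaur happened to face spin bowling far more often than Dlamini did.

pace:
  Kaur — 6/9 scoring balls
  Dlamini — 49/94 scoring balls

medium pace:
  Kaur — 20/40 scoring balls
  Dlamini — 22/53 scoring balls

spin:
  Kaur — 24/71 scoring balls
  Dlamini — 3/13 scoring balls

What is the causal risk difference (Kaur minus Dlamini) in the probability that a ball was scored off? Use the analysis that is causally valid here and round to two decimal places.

The imbalance in bowling type arose from how balls faced were allocated, not from anything the player did; and bowling type independently affects the outcome. The pooled gap is confounded — condition on bowling type.
Adjusting over the population distribution of bowling type: 0.368·(0.667−0.521) + 0.332·(0.500−0.415) + 0.300·(0.338−0.231) = +0.114.

+0.11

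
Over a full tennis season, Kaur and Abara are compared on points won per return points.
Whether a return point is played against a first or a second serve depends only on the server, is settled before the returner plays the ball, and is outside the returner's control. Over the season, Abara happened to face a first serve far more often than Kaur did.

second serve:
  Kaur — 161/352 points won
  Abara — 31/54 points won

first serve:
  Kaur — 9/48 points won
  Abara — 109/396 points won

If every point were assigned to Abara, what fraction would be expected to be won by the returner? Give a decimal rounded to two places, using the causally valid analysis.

0.42

Since serve type is a pre-existing factor (not a product of the player) and it affects the outcome on its own, it is a confounder. The stratified rates, not the pooled rate, identify the causal effect.
Standardising Abara to the population serve type mix: 0.478·31/54 + 0.522·109/396 = 0.418.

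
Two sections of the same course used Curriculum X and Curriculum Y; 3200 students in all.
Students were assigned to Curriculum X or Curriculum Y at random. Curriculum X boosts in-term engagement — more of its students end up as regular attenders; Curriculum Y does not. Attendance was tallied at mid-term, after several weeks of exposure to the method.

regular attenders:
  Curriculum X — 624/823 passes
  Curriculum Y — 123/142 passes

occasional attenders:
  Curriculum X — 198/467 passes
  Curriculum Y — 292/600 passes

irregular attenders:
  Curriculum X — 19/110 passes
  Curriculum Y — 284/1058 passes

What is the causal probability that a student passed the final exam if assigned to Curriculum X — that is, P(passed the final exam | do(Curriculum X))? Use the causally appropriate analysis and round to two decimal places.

The mid-term attendance-specific comparison favours Curriculum Y throughout, but the pooled figures favour Curriculum X. The question is whether to condition on mid-term attendance.
Mid-term attendance is downstream of the teaching method. One should not condition on a consequence of treatment, so the overall rates are the right comparison.
So P(outcome | do(Curriculum X)) is just the pooled rate for Curriculum X: 841/1400 = 0.601.

0.60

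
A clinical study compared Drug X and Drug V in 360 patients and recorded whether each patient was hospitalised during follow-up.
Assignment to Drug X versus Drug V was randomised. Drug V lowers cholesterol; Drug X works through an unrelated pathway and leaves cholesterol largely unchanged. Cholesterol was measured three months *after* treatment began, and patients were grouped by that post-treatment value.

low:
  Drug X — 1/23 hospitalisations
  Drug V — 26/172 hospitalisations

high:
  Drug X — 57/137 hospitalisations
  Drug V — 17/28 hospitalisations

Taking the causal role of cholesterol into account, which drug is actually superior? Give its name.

Drug X is lower inside every cholesterol stratum but Drug V is lower in aggregate. Whether to stratify depends on how cholesterol relates to the drug.
Cholesterol lies on the pathway drug → cholesterol → outcome, so adjusting for it blocks the indirect effect. For the total causal effect of drug, use the unadjusted pooled rates.
Pooled: Drug X 36.2% vs Drug V 21.5%; Drug V is lower overall.

Drug V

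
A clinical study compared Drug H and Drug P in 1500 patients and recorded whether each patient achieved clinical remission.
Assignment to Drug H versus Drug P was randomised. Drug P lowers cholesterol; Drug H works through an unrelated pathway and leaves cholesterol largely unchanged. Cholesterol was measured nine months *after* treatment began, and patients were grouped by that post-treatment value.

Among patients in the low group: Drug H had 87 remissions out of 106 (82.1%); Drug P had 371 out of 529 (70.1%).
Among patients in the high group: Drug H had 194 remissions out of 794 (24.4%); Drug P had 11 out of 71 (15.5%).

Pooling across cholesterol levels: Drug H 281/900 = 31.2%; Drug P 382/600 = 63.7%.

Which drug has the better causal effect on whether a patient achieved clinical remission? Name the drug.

Cholesterol lies on the pathway drug → cholesterol → outcome, so adjusting for it blocks the indirect effect. For the total causal effect of drug, use the unadjusted pooled rates.
Pooled: Drug H 31.2% vs Drug P 63.7%; Drug P is higher overall.

Drug P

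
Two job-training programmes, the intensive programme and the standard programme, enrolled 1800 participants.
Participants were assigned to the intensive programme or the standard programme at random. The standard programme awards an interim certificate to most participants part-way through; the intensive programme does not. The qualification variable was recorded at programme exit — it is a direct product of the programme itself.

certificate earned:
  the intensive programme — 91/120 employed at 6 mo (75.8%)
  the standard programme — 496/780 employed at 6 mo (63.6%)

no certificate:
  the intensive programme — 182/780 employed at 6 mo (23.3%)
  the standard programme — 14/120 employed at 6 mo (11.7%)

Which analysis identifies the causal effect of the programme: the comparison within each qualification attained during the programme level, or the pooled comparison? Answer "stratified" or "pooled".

pooled

Qualification attained during the programme lies on the pathway programme → qualification attained during the programme → outcome, so adjusting for it blocks the indirect effect. For the total causal effect of programme, use the unadjusted pooled rates.
Pooled: the intensive programme 30.3% vs the standard programme 56.7%; the standard programme is higher overall.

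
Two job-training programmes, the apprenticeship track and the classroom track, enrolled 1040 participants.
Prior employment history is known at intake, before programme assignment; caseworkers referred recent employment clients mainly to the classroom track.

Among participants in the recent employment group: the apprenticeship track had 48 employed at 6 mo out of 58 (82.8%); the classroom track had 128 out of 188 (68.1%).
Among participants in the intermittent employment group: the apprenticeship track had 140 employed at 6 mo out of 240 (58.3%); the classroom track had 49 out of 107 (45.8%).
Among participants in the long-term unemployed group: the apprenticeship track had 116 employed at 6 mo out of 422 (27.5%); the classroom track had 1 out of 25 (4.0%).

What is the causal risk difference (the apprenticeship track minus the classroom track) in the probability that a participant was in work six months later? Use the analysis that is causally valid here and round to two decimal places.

The stratified and pooled comparisons disagree (the apprenticeship track wins within each prior employment history; the classroom track wins overall), so the answer turns on the causal role of prior employment history.
Here prior employment history is a common cause — it drives both which programme a case falls under and the outcome. The crude comparison mixes populations; the stratum-specific rates are the causally relevant ones.
Adjusting over the population distribution of prior employment history: 0.237·(0.828−0.681) + 0.334·(0.583−0.458) + 0.430·(0.275−0.040) = +0.177.

+0.18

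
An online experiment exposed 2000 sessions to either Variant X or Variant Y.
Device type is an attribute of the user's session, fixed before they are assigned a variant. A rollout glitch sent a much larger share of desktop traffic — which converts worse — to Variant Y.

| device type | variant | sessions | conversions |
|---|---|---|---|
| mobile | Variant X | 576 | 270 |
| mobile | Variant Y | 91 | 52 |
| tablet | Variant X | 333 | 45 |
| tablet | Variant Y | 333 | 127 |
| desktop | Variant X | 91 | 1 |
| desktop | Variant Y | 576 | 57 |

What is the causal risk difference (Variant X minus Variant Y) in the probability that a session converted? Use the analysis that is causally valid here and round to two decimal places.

Here device type is a common cause — it drives both which variant a case falls under and the outcome. The crude comparison mixes populations; the stratum-specific rates are the causally relevant ones.
Adjusting over the population distribution of device type: 0.334·(0.469−0.571) + 0.333·(0.135−0.381) + 0.334·(0.011−0.099) = -0.146.

-0.15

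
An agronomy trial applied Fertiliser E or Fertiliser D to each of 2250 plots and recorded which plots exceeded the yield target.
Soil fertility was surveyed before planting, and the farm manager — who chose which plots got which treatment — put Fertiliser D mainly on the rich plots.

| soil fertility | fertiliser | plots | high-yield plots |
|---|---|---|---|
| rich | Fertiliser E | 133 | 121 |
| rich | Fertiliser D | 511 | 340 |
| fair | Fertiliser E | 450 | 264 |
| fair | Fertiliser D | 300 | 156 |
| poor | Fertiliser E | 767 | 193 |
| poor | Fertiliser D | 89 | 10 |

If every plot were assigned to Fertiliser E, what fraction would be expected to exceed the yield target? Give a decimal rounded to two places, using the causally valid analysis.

Since soil fertility is a pre-existing factor (not a product of the fertiliser) and it affects the outcome on its own, it is a confounder. The stratified rates, not the pooled rate, identify the causal effect.
Standardising Fertiliser E to the population soil fertility mix: 0.286·121/133 + 0.333·264/450 + 0.380·193/767 = 0.552.

0.55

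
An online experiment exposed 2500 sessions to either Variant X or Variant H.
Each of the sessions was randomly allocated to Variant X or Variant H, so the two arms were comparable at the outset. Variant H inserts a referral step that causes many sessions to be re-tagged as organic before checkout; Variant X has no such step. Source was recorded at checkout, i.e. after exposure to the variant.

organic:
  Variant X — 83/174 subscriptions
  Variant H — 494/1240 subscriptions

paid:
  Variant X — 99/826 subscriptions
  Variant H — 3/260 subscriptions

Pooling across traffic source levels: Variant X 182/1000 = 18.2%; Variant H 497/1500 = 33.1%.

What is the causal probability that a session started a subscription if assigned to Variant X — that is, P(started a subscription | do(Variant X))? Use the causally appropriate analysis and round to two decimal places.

0.18

The stratified and pooled comparisons disagree (Variant X wins within each traffic source; Variant H wins overall), so the answer turns on the causal role of traffic source.
Traffic source lies on the pathway variant → traffic source → outcome, so adjusting for it blocks the indirect effect. For the total causal effect of variant, use the unadjusted pooled rates.
So P(outcome | do(Variant X)) is just the pooled rate for Variant X: 182/1000 = 0.182.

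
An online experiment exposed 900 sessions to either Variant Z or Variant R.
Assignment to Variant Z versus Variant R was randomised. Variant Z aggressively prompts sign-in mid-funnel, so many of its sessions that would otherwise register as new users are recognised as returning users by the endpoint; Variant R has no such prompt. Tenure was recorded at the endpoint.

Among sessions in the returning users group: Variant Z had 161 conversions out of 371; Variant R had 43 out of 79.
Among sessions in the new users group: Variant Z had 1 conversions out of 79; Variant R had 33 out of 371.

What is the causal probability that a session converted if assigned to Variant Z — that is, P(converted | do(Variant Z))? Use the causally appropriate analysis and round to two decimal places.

Within every user tenure level Variant R has the higher rate, yet pooled Variant Z does — Simpson's reversal.
User tenure here is a post-treatment variable shaped by the variant; conditioning on it would introduce bias rather than remove it. The overall comparison is the causal one.
So P(outcome | do(Variant Z)) is just the pooled rate for Variant Z: 162/450 = 0.360.

0.36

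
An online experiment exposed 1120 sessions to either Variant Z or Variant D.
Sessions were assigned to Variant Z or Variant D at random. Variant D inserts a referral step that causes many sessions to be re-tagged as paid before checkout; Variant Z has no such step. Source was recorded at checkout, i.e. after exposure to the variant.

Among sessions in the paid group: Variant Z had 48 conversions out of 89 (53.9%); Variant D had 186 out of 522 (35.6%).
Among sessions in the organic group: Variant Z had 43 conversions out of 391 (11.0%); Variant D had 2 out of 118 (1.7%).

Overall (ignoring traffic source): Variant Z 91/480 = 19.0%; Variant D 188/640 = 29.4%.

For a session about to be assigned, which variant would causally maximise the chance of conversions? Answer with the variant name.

Variant D

The traffic source-specific comparison favours Variant Z throughout, but the pooled figures favour Variant D. The question is whether to condition on traffic source.
Traffic source lies on the pathway variant → traffic source → outcome, so adjusting for it blocks the indirect effect. For the total causal effect of variant, use the unadjusted pooled rates.
Pooled: Variant Z 19.0% vs Variant D 29.4%; Variant D is higher overall.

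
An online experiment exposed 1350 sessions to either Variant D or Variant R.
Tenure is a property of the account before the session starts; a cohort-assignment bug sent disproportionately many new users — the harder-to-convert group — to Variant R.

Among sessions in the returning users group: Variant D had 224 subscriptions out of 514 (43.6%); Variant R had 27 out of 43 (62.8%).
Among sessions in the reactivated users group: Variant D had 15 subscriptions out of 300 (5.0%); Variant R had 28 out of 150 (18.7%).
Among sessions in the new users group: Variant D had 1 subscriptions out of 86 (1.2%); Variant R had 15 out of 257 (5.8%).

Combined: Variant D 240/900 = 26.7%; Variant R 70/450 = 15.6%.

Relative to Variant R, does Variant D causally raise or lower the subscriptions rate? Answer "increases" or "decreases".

decreases

Nothing the variant does changes user tenure; the imbalance is an allocation artefact. With user tenure also predicting the outcome, the pooled figure is confounded, and the within-stratum comparison is the causal one.
Within each level — returning users: 43.6% vs 62.8%; reactivated users: 5.0% vs 18.7%; new users: 1.2% vs 5.8% — Variant R is higher every time.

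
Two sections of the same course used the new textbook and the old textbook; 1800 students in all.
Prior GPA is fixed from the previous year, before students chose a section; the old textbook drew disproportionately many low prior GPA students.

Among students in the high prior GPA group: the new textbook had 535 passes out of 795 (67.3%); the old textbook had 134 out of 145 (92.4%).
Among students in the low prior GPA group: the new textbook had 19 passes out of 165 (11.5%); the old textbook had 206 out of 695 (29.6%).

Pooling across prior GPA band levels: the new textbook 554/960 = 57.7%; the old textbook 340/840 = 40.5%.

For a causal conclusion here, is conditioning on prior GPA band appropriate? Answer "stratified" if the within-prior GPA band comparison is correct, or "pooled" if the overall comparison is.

Here prior GPA band is a common cause — it drives both which teaching method a case falls under and the outcome. The crude comparison mixes populations; the stratum-specific rates are the causally relevant ones.
Within each level — high prior GPA: 67.3% vs 92.4%; low prior GPA: 11.5% vs 29.6% — the old textbook is higher every time.

stratified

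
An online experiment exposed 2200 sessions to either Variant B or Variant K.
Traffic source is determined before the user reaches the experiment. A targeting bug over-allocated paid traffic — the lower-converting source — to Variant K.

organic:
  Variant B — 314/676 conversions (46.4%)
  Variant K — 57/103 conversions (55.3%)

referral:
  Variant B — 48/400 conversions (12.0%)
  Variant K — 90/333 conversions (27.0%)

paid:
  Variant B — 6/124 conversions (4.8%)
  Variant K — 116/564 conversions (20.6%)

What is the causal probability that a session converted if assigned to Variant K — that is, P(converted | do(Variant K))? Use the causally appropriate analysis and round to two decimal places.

0.35

Here traffic source is a common cause — it drives both which variant a case falls under and the outcome. The crude comparison mixes populations; the stratum-specific rates are the causally relevant ones.
Standardising Variant K to the population traffic source mix: 0.354·57/103 + 0.333·90/333 + 0.313·116/564 = 0.350.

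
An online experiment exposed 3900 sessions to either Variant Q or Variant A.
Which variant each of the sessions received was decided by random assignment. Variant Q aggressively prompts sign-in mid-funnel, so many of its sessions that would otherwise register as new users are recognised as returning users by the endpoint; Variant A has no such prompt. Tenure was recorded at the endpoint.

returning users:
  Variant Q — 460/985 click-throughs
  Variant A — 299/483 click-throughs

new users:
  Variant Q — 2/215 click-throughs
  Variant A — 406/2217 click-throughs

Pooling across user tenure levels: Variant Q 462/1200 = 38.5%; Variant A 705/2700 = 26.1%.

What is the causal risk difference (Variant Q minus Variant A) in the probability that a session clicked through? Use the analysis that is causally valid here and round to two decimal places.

+0.12

Stratifying would compare variants among sessions the variants themselves sorted into user tenure groups — a form of selection on an intermediate. The unconditioned pooled rates give the total causal effect.
The causal difference is the pooled difference: 0.385 − 0.261 = +0.124.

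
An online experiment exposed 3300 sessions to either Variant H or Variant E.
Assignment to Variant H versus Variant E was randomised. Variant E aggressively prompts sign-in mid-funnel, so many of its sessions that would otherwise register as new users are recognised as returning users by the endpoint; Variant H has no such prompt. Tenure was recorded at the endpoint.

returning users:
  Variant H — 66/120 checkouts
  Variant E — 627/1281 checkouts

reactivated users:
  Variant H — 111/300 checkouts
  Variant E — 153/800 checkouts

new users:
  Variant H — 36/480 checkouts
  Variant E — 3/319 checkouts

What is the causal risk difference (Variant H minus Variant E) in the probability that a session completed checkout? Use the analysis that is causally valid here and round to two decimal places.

The stratified and pooled comparisons disagree (Variant H wins within each user tenure; Variant E wins overall), so the answer turns on the causal role of user tenure.
Stratifying would compare variants among sessions the variants themselves sorted into user tenure groups — a form of selection on an intermediate. The unconditioned pooled rates give the total causal effect.
The causal difference is the pooled difference: 0.237 − 0.326 = -0.090.

-0.09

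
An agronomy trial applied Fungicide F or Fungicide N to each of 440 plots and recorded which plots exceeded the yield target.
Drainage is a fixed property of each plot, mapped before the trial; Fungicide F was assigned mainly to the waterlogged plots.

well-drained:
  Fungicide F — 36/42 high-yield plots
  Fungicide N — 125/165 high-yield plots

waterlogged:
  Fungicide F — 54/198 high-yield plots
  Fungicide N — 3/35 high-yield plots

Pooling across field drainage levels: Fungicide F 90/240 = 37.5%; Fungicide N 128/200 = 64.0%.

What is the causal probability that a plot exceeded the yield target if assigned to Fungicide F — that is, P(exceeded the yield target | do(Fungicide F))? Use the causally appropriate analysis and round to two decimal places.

0.55

Nothing the fungicide does changes field drainage; the imbalance is an allocation artefact. With field drainage also predicting the outcome, the pooled figure is confounded, and the within-stratum comparison is the causal one.
Standardising Fungicide F to the population field drainage mix: 0.470·36/42 + 0.530·54/198 = 0.548.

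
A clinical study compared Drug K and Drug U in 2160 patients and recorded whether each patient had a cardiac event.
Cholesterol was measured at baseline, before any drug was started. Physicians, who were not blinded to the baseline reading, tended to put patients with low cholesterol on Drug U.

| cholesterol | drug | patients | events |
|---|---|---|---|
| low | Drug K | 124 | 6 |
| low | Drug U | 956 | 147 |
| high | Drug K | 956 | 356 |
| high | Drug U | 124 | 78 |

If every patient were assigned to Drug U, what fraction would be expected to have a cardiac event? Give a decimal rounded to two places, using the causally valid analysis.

Nothing the drug does changes cholesterol; the imbalance is an allocation artefact. With cholesterol also predicting the outcome, the pooled figure is confounded, and the within-stratum comparison is the causal one.
Standardising Drug U to the population cholesterol mix: 0.500·147/956 + 0.500·78/124 = 0.391.

0.39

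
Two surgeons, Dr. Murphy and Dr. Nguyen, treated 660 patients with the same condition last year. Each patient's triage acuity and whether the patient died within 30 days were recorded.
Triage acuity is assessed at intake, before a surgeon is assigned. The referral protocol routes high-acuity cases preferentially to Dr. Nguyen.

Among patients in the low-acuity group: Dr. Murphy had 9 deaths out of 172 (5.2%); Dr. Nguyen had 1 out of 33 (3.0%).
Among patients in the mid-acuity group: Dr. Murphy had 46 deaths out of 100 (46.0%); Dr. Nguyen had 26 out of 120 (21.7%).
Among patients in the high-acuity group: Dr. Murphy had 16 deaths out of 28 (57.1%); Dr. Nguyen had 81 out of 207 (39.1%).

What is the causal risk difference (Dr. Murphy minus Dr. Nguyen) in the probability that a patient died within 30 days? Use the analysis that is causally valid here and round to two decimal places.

Dr. Nguyen is lower inside every triage acuity stratum but Dr. Murphy is lower in aggregate. Whether to stratify depends on how triage acuity relates to the surgeon.
Triage acuity satisfies the back-door criterion: it is not a descendant of the surgeon, and it blocks the spurious path from surgeon to outcome. Adjusting for it (i.e., using the within-triage acuity rates) gives the causal effect.
Adjusting over the population distribution of triage acuity: 0.311·(0.052−0.030) + 0.333·(0.460−0.217) + 0.356·(0.571−0.391) = +0.152.

+0.15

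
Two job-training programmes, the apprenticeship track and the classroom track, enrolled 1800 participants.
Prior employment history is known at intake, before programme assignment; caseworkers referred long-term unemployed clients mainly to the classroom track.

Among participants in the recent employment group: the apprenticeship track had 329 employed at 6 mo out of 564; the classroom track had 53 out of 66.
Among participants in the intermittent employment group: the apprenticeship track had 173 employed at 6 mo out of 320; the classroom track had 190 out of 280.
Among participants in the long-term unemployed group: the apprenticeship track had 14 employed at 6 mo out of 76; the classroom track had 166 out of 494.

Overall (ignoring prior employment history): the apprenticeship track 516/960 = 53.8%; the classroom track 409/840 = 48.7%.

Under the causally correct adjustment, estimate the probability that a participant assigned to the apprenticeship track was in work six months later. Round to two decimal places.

0.44

The stratified and pooled comparisons disagree (the classroom track wins within each prior employment history; the apprenticeship track wins overall), so the answer turns on the causal role of prior employment history.
Here prior employment history is a common cause — it drives both which programme a case falls under and the outcome. The crude comparison mixes populations; the stratum-specific rates are the causally relevant ones.
Standardising the apprenticeship track to the population prior employment history mix: 0.350·329/564 + 0.333·173/320 + 0.317·14/76 = 0.443.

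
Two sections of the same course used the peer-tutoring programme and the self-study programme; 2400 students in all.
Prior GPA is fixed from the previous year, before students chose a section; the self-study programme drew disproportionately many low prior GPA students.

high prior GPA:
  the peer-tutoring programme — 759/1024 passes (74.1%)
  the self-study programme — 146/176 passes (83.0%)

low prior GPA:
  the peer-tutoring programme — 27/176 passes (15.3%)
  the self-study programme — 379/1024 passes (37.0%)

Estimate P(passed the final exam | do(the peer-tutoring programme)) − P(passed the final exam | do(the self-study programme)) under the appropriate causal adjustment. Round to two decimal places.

-0.15

Since prior GPA band is a pre-existing factor (not a product of the teaching method) and it affects the outcome on its own, it is a confounder. The stratified rates, not the pooled rate, identify the causal effect.
Adjusting over the population distribution of prior GPA band: 0.500·(0.741−0.830) + 0.500·(0.153−0.370) = -0.153.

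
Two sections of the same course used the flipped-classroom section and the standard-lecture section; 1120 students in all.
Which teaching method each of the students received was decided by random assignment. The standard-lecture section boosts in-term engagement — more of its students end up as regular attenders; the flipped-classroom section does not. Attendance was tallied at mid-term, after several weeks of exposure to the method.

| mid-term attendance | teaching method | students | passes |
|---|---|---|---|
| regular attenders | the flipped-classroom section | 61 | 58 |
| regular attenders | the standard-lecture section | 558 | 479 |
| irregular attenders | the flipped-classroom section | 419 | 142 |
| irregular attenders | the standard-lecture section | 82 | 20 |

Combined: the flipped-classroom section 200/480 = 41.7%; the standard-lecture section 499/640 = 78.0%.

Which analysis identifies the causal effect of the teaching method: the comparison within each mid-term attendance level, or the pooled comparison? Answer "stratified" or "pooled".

The stratified and pooled comparisons disagree (the flipped-classroom section wins within each mid-term attendance; the standard-lecture section wins overall), so the answer turns on the causal role of mid-term attendance.
Mid-term attendance is downstream of the teaching method. One should not condition on a consequence of treatment, so the overall rates are the right comparison.
Pooled: the flipped-classroom section 41.7% vs the standard-lecture section 78.0%; the standard-lecture section is higher overall.

pooled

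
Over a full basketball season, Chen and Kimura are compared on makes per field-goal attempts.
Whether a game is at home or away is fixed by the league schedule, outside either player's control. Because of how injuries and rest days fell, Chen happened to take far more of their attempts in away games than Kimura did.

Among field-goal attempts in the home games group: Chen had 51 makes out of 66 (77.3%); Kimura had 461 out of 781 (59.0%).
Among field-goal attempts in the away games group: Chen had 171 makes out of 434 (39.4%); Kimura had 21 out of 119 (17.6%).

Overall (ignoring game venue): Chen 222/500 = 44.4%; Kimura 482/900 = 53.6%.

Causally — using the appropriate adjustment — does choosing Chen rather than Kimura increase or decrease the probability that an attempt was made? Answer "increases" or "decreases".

The imbalance in game venue arose from how field-goal attempts were allocated, not from anything the player did; and game venue independently affects the outcome. The pooled gap is confounded — condition on game venue.
Within each level — home games: 77.3% vs 59.0%; away games: 39.4% vs 17.6% — Chen is higher every time.

increases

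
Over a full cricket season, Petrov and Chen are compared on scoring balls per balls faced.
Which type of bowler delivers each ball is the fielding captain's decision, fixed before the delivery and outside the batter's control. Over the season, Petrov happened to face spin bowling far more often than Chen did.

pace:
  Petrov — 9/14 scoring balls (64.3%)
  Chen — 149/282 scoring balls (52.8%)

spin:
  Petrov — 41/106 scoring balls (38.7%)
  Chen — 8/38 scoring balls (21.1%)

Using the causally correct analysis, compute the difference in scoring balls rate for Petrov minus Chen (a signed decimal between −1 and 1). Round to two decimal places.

+0.13

The bowling type-specific comparison favours Petrov throughout, but the pooled figures favour Chen. The question is whether to condition on bowling type.
Nothing the player does changes bowling type; the imbalance is an allocation artefact. With bowling type also predicting the outcome, the pooled figure is confounded, and the within-stratum comparison is the causal one.
Adjusting over the population distribution of bowling type: 0.673·(0.643−0.528) + 0.327·(0.387−0.211) = +0.135.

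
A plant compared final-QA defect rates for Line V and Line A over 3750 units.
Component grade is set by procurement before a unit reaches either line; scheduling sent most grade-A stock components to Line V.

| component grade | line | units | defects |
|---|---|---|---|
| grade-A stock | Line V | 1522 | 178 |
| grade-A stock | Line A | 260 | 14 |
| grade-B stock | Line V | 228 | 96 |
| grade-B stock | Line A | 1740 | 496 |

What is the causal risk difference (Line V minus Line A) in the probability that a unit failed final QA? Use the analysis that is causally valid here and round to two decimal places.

+0.10

Within every component grade level Line A has the lower rate, yet pooled Line V does — Simpson's reversal.
Since component grade is a pre-existing factor (not a product of the line) and it affects the outcome on its own, it is a confounder. The stratified rates, not the pooled rate, identify the causal effect.
Adjusting over the population distribution of component grade: 0.475·(0.117−0.054) + 0.525·(0.421−0.285) = +0.101.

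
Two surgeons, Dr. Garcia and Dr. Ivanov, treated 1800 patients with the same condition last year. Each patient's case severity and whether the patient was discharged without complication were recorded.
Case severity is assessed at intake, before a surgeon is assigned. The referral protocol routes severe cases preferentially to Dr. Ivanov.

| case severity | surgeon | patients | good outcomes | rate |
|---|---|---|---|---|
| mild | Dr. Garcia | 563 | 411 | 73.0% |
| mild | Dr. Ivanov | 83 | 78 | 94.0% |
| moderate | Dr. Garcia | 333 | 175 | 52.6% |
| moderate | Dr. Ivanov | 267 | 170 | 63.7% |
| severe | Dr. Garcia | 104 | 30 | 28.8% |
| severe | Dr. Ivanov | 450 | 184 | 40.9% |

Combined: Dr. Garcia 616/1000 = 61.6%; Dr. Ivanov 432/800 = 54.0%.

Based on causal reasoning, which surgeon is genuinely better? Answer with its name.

The imbalance in case severity arose from how patients were allocated, not from anything the surgeon did; and case severity independently affects the outcome. The pooled gap is confounded — condition on case severity.
Within each level — mild: 73.0% vs 94.0%; moderate: 52.6% vs 63.7%; severe: 28.8% vs 40.9% — Dr. Ivanov is higher every time.

Dr. Ivanov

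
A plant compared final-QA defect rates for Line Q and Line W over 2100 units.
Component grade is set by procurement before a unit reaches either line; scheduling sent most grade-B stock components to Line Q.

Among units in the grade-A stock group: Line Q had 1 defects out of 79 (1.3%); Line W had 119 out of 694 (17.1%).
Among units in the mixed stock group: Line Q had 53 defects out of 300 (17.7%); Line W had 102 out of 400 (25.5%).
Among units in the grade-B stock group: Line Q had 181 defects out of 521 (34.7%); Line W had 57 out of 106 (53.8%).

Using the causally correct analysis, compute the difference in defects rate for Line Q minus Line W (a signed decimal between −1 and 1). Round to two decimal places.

-0.14

The stratified and pooled comparisons disagree (Line Q wins within each component grade; Line W wins overall), so the answer turns on the causal role of component grade.
The imbalance in component grade arose from how units were allocated, not from anything the line did; and component grade independently affects the outcome. The pooled gap is confounded — condition on component grade.
Adjusting over the population distribution of component grade: 0.368·(0.013−0.171) + 0.333·(0.177−0.255) + 0.299·(0.347−0.538) = -0.141.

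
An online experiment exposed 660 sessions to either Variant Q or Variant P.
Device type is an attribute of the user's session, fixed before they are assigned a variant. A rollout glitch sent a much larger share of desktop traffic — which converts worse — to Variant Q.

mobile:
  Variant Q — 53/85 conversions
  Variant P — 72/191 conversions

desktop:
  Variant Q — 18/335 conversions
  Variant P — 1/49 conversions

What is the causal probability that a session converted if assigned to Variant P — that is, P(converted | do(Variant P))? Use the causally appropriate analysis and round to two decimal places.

0.17

Within every device type level Variant Q has the higher rate, yet pooled Variant P does — Simpson's reversal.
Here device type is a common cause — it drives both which variant a case falls under and the outcome. The crude comparison mixes populations; the stratum-specific rates are the causally relevant ones.
Standardising Variant P to the population device type mix: 0.418·72/191 + 0.582·1/49 = 0.170.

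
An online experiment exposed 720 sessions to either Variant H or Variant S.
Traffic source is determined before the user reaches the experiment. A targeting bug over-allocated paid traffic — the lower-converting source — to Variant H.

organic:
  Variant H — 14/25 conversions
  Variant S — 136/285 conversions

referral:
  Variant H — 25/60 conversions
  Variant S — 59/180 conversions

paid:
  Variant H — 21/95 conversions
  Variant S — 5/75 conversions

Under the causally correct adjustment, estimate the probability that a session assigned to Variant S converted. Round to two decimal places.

0.33

Nothing the variant does changes traffic source; the imbalance is an allocation artefact. With traffic source also predicting the outcome, the pooled figure is confounded, and the within-stratum comparison is the causal one.
Standardising Variant S to the population traffic source mix: 0.431·136/285 + 0.333·59/180 + 0.236·5/75 = 0.330.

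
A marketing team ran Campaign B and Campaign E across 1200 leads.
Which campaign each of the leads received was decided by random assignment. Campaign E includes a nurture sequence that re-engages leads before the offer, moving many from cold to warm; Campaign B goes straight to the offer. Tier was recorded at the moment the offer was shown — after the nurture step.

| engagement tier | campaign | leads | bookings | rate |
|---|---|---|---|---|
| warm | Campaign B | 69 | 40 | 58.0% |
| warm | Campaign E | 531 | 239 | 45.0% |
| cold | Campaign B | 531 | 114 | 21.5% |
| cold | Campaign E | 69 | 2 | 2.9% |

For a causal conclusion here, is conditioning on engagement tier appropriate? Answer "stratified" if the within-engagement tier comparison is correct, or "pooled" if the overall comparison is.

Campaign B is higher inside every engagement tier stratum but Campaign E is higher in aggregate. Whether to stratify depends on how engagement tier relates to the campaign.
Engagement tier here is a post-treatment variable shaped by the campaign; conditioning on it would introduce bias rather than remove it. The overall comparison is the causal one.
Pooled: Campaign B 25.7% vs Campaign E 40.2%; Campaign E is higher overall.

pooled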